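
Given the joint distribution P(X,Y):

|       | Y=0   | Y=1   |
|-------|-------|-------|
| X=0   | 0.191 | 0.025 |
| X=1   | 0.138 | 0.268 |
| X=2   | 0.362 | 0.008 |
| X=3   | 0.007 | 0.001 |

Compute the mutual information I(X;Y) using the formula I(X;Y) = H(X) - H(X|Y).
0.3366 bits

I(X;Y) = H(X) - H(X|Y)

Marginal of X (row sums):
  P(X=0) = 0.191 + 0.025 = 0.216
  P(X=1) = 0.138 + 0.268 = 0.406
  P(X=2) = 0.362 + 0.008 = 0.370
  P(X=3) = 0.007 + 0.001 = 0.008
H(X) = -[0.216·log₂(0.216) + 0.406·log₂(0.406) + 0.370·log₂(0.370) + 0.008·log₂(0.008)]
  = 0.4776 + 0.5280 + 0.5307 + 0.0557 = 1.5920 bits

Marginal of Y (column sums):
  P(Y=0) = 0.191 + 0.138 + 0.362 + 0.007 = 0.698
  P(Y=1) = 0.025 + 0.268 + 0.008 + 0.001 = 0.302
H(X|Y) = Σ_y P(y)·H(X|Y=y):
  Y=0: P(Y=0) = 0.698, P(X|Y=0) = (191/698, 69/349, 181/349, 7/698) → H(X|Y=0) = 1.5318
  Y=1: P(Y=1) = 0.302, P(X|Y=1) = (25/302, 134/151, 4/151, 1/302) → H(X|Y=1) = 0.6165
H(X|Y) = 0.698·1.5318 + 0.302·0.6165 = 1.2554 bits

I(X;Y) = H(X) - H(X|Y) = 1.5920 - 1.2554 = 0.3366 bits

Cross-check via I(X;Y) = H(X) + H(Y) - H(X,Y): computing H(Y) from the column sums and H(X,Y) from the 8 cells in the same way gives H(Y) = 0.8837 bits and H(X,Y) = 2.1391 bits, so
I(X;Y) = 1.5920 + 0.8837 - 2.1391 = 0.3366 bits ✓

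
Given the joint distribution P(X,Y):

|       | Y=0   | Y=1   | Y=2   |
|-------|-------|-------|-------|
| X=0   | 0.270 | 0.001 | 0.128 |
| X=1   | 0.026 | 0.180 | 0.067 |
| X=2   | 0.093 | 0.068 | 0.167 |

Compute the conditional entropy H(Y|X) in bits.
1.1890 bits

H(Y|X) = H(X,Y) - H(X)

H(X,Y) = -Σ_{x,y} P(x,y) log₂ P(x,y). Per-cell terms -P(x,y)·log₂P(x,y):
  X=0: 0.5100, 0.0100, 0.3796
  X=1: 0.1369, 0.4453, 0.2613
  X=2: 0.3187, 0.2637, 0.4312
Sum of the 9 terms: H(X,Y) = 2.7567 bits

Marginal of X (row sums):
  P(X=0) = 0.270 + 0.001 + 0.128 = 0.399
  P(X=1) = 0.026 + 0.180 + 0.067 = 0.273
  P(X=2) = 0.093 + 0.068 + 0.167 = 0.328
H(X) = -[0.399·log₂(0.399) + 0.273·log₂(0.273) + 0.328·log₂(0.328)]
  = 0.5289 + 0.5113 + 0.5275 = 1.5677 bits

H(Y|X) = H(X,Y) - H(X) = 2.7567 - 1.5677 = 1.1890 bits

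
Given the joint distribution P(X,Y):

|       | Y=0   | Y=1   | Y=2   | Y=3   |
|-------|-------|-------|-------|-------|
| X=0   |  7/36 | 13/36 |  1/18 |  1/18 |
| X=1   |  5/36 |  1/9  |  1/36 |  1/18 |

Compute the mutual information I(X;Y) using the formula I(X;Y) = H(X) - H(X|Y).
0.0323 bits

I(X;Y) = H(X) - H(X|Y)

Marginal of X (row sums):
  P(X=0) = 7/36 + 13/36 + 1/18 + 1/18 = 2/3
  P(X=1) = 5/36 + 1/9 + 1/36 + 1/18 = 1/3
H(X) = -[(2/3)·log₂(2/3) + (1/3)·log₂(1/3)]
  = 0.3900 + 0.5283 = 0.9183 bits

Marginal of Y (column sums):
  P(Y=0) = 7/36 + 5/36 = 1/3
  P(Y=1) = 13/36 + 1/9 = 17/36
  P(Y=2) = 1/18 + 1/36 = 1/12
  P(Y=3) = 1/18 + 1/18 = 1/9
H(X|Y) = Σ_y P(y)·H(X|Y=y):
  Y=0: P(Y=0) = 1/3, P(X|Y=0) = (7/12, 5/12) → H(X|Y=0) = 0.9799
  Y=1: P(Y=1) = 17/36, P(X|Y=1) = (13/17, 4/17) → H(X|Y=1) = 0.7871
  Y=2: P(Y=2) = 1/12, P(X|Y=2) = (2/3, 1/3) → H(X|Y=2) = 0.9183
  Y=3: P(Y=3) = 1/9, P(X|Y=3) = (1/2, 1/2) → H(X|Y=3) = 1.0000
H(X|Y) = (1/3)·0.9799 + (17/36)·0.7871 + (1/12)·0.9183 + (1/9)·1.0000 = 0.8860 bits

I(X;Y) = H(X) - H(X|Y) = 0.9183 - 0.8860 = 0.0323 bits

Cross-check via I(X;Y) = H(X) + H(Y) - H(X,Y): computing H(Y) from the column sums and H(X,Y) from the 8 cells in the same way gives H(Y) = 1.6904 bits and H(X,Y) = 2.5764 bits, so
I(X;Y) = 0.9183 + 1.6904 - 2.5764 = 0.0323 bits ✓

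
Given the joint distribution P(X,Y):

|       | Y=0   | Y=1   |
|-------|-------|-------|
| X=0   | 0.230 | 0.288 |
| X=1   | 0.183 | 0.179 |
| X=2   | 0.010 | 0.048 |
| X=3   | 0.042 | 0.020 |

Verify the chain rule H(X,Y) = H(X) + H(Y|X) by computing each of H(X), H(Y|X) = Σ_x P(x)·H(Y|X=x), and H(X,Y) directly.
H(X) = 1.5092 bits, H(Y|X) = 0.9700 bits, H(X,Y) = 2.4792 bits

Marginal of X (row sums):
  P(X=0) = 0.230 + 0.288 = 0.518
  P(X=1) = 0.183 + 0.179 = 0.362
  P(X=2) = 0.010 + 0.048 = 0.058
  P(X=3) = 0.042 + 0.020 = 0.062
H(X) = -[0.518·log₂(0.518) + 0.362·log₂(0.362) + 0.058·log₂(0.058) + 0.062·log₂(0.062)]
  = 0.49157 + 0.53067 + 0.23825 + 0.24872 = 1.5092 bits

H(Y|X) = Σ_x P(x)·H(Y|X=x):
  X=0: P(X=0) = 0.518, P(Y|X=0) = (115/259, 144/259) → H(Y|X=0) = 0.99094
  X=1: P(X=1) = 0.362, P(Y|X=1) = (183/362, 179/362) → H(Y|X=1) = 0.99991
  X=2: P(X=2) = 0.058, P(Y|X=2) = (5/29, 24/29) → H(Y|X=2) = 0.66320
  X=3: P(X=3) = 0.062, P(Y|X=3) = (21/31, 10/31) → H(Y|X=3) = 0.90717
H(Y|X) = 0.518·0.99094 + 0.362·0.99991 + 0.058·0.66320 + 0.062·0.90717 = 0.9700 bits

H(X,Y) = -Σ_{x,y} P(x,y) log₂ P(x,y). Per-cell terms -P(x,y)·log₂P(x,y):
  X=0: 0.48767, 0.51721
  X=1: 0.44837, 0.44427
  X=2: 0.06644, 0.21028
  X=3: 0.19209, 0.11288
Sum of the 8 terms: H(X,Y) = 2.4792 bits

Chain rule check:
  H(X) + H(Y|X) = 1.5092 + 0.9700 = 2.4792 bits
  H(X,Y) = 2.4792 bits
✓ Chain rule verified.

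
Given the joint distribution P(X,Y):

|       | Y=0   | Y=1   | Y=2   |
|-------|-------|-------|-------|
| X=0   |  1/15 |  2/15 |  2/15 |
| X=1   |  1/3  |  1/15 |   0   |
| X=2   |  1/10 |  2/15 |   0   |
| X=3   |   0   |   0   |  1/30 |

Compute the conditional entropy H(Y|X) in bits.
0.9972 bits

H(Y|X) = H(X,Y) - H(X)

H(X,Y) = -Σ_{x,y} P(x,y) log₂ P(x,y). Per-cell terms -P(x,y)·log₂P(x,y):
  X=0: 0.260459, 0.387585, 0.387585
  X=1: 0.528321, 0.260459, 0.000000
  X=2: 0.332193, 0.387585, 0.000000
  X=3: 0.000000, 0.000000, 0.163563
  (cells with P = 0 contribute 0)
Sum of the 12 terms: H(X,Y) = 2.70775 bits

Marginal of X (row sums):
  P(X=0) = 1/15 + 2/15 + 2/15 = 1/3
  P(X=1) = 1/3 + 1/15 + 0 = 2/5
  P(X=2) = 1/10 + 2/15 + 0 = 7/30
  P(X=3) = 0 + 0 + 1/30 = 1/30
H(X) = -[(1/3)·log₂(1/3) + (2/5)·log₂(2/5) + (7/30)·log₂(7/30) + (1/30)·log₂(1/30)]
  = 0.528321 + 0.528771 + 0.489892 + 0.163563 = 1.71055 bits

H(Y|X) = H(X,Y) - H(X) = 2.70775 - 1.71055 = 0.9972 bits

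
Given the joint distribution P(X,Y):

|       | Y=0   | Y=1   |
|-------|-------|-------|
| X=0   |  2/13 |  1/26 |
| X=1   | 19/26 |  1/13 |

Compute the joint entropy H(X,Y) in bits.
1.2116 bits

H(X,Y) = -Σ_{x,y} P(x,y) log₂ P(x,y). Per-cell terms -P(x,y)·log₂P(x,y):
  X=0: 0.4155, 0.1808
  X=1: 0.3307, 0.2846
Sum of the 4 terms: H(X,Y) = 1.2116 bits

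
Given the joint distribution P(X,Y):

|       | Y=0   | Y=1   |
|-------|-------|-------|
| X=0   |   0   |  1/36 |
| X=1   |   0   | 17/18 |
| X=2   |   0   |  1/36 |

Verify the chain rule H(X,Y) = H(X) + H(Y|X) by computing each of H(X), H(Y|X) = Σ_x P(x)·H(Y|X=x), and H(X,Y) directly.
H(X) = 0.3651 bits, H(Y|X) = 0.0000 bits, H(X,Y) = 0.3651 bits

Marginal of X (row sums):
  P(X=0) = 0 + 1/36 = 1/36
  P(X=1) = 0 + 17/18 = 17/18
  P(X=2) = 0 + 1/36 = 1/36
H(X) = -[(1/36)·log₂(1/36) + (17/18)·log₂(17/18) + (1/36)·log₂(1/36)]
  = 0.1436 + 0.0779 + 0.1436 = 0.3651 bits

H(Y|X) = Σ_x P(x)·H(Y|X=x):
  X=0: P(X=0) = 1/36, P(Y|X=0) = (0, 1) → H(Y|X=0) = 0.0000
  X=1: P(X=1) = 17/18, P(Y|X=1) = (0, 1) → H(Y|X=1) = 0.0000
  X=2: P(X=2) = 1/36, P(Y|X=2) = (0, 1) → H(Y|X=2) = 0.0000
H(Y|X) = (1/36)·0.0000 + (17/18)·0.0000 + (1/36)·0.0000 = 0.0000 bits

H(X,Y) = -Σ_{x,y} P(x,y) log₂ P(x,y). Per-cell terms -P(x,y)·log₂P(x,y):
  X=0: 0.0000, 0.1436
  X=1: 0.0000, 0.0779
  X=2: 0.0000, 0.1436
  (cells with P = 0 contribute 0)
Sum of the 6 terms: H(X,Y) = 0.3651 bits

Chain rule check:
  H(X) + H(Y|X) = 0.3651 + 0.0000 = 0.3651 bits
  H(X,Y) = 0.3651 bits
✓ Chain rule verified.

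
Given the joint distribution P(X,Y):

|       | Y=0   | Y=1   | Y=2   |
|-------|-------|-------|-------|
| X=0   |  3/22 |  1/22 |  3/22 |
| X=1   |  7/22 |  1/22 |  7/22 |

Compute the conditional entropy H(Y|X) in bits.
1.3383 bits

H(Y|X) = H(X,Y) - H(X)

H(X,Y) = -Σ_{x,y} P(x,y) log₂ P(x,y). Per-cell terms -P(x,y)·log₂P(x,y):
  X=0: 0.39197, 0.20270, 0.39197
  X=1: 0.52566, 0.20270, 0.52566
Sum of the 6 terms: H(X,Y) = 2.2407 bits

Marginal of X (row sums):
  P(X=0) = 3/22 + 1/22 + 3/22 = 7/22
  P(X=1) = 7/22 + 1/22 + 7/22 = 15/22
H(X) = -[(7/22)·log₂(7/22) + (15/22)·log₂(15/22)]
  = 0.52566 + 0.37673 = 0.9024 bits

H(Y|X) = H(X,Y) - H(X) = 2.2407 - 0.9024 = 1.3383 bits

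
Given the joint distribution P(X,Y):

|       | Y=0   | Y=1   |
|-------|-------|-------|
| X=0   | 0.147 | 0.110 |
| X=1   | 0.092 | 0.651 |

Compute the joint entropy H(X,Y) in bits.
1.4767 bits

H(X,Y) = -Σ_{x,y} P(x,y) log₂ P(x,y). Per-cell terms -P(x,y)·log₂P(x,y):
  X=0: 0.4066, 0.3503
  X=1: 0.3167, 0.4031
Sum of the 4 terms: H(X,Y) = 1.4767 bits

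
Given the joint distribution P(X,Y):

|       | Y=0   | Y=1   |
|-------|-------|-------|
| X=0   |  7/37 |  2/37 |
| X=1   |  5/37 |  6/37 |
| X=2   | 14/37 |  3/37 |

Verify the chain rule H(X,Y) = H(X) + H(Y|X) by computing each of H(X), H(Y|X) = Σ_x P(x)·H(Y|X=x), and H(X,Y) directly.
H(X) = 1.5319 bits, H(Y|X) = 0.7903 bits, H(X,Y) = 2.3222 bits

Marginal of X (row sums):
  P(X=0) = 7/37 + 2/37 = 9/37
  P(X=1) = 5/37 + 6/37 = 11/37
  P(X=2) = 14/37 + 3/37 = 17/37
H(X) = -[(9/37)·log₂(9/37) + (11/37)·log₂(11/37) + (17/37)·log₂(17/37)]
  = 0.4961 + 0.5203 + 0.5155 = 1.5319 bits

H(Y|X) = Σ_x P(x)·H(Y|X=x):
  X=0: P(X=0) = 9/37, P(Y|X=0) = (7/9, 2/9) → H(Y|X=0) = 0.7642
  X=1: P(X=1) = 11/37, P(Y|X=1) = (5/11, 6/11) → H(Y|X=1) = 0.9940
  X=2: P(X=2) = 17/37, P(Y|X=2) = (14/17, 3/17) → H(Y|X=2) = 0.6723
H(Y|X) = (9/37)·0.7642 + (11/37)·0.9940 + (17/37)·0.6723 = 0.7903 bits

H(X,Y) = -Σ_{x,y} P(x,y) log₂ P(x,y). Per-cell terms -P(x,y)·log₂P(x,y):
  X=0: 0.4545, 0.2275
  X=1: 0.3902, 0.4256
  X=2: 0.5305, 0.2939
Sum of the 6 terms: H(X,Y) = 2.3222 bits

Chain rule check:
  H(X) + H(Y|X) = 1.5319 + 0.7903 = 2.3222 bits
  H(X,Y) = 2.3222 bits
✓ Chain rule verified.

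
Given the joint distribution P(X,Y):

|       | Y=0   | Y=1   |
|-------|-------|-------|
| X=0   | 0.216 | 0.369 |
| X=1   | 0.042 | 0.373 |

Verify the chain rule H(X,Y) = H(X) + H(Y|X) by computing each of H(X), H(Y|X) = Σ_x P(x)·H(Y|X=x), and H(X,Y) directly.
H(X) = 0.9791 bits, H(Y|X) = 0.7520 bits, H(X,Y) = 1.7311 bits

Marginal of X (row sums):
  P(X=0) = 0.216 + 0.369 = 0.585
  P(X=1) = 0.042 + 0.373 = 0.415
H(X) = -[0.585·log₂(0.585) + 0.415·log₂(0.415)]
  = 0.4525 + 0.5266 = 0.9791 bits

H(Y|X) = Σ_x P(x)·H(Y|X=x):
  X=0: P(X=0) = 0.585, P(Y|X=0) = (24/65, 41/65) → H(Y|X=0) = 0.9501
  X=1: P(X=1) = 0.415, P(Y|X=1) = (42/415, 373/415) → H(Y|X=1) = 0.4728
H(Y|X) = 0.585·0.9501 + 0.415·0.4728 = 0.7520 bits

H(X,Y) = -Σ_{x,y} P(x,y) log₂ P(x,y). Per-cell terms -P(x,y)·log₂P(x,y):
  X=0: 0.4776, 0.5307
  X=1: 0.1921, 0.5307
Sum of the 4 terms: H(X,Y) = 1.7311 bits

Chain rule check:
  H(X) + H(Y|X) = 0.9791 + 0.7520 = 1.7311 bits
  H(X,Y) = 1.7311 bits
✓ Chain rule verified.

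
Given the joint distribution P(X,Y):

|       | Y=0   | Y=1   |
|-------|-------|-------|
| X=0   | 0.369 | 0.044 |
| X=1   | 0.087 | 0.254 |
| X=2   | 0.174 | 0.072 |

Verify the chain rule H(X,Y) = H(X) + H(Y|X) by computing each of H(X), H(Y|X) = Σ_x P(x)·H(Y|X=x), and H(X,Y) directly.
H(X) = 1.5539 bits, H(Y|X) = 0.6961 bits, H(X,Y) = 2.2500 bits

Marginal of X (row sums):
  P(X=0) = 0.369 + 0.044 = 0.413
  P(X=1) = 0.087 + 0.254 = 0.341
  P(X=2) = 0.174 + 0.072 = 0.246
H(X) = -[0.413·log₂(0.413) + 0.341·log₂(0.341) + 0.246·log₂(0.246)]
  = 0.5269 + 0.5293 + 0.4977 = 1.5539 bits

H(Y|X) = Σ_x P(x)·H(Y|X=x):
  X=0: P(X=0) = 0.413, P(Y|X=0) = (369/413, 44/413) → H(Y|X=0) = 0.4894
  X=1: P(X=1) = 0.341, P(Y|X=1) = (87/341, 254/341) → H(Y|X=1) = 0.8193
  X=2: P(X=2) = 0.246, P(Y|X=2) = (29/41, 12/41) → H(Y|X=2) = 0.8722
H(Y|X) = 0.413·0.4894 + 0.341·0.8193 + 0.246·0.8722 = 0.6961 bits

H(X,Y) = -Σ_{x,y} P(x,y) log₂ P(x,y). Per-cell terms -P(x,y)·log₂P(x,y):
  X=0: 0.5307, 0.1983
  X=1: 0.3065, 0.5022
  X=2: 0.4390, 0.2733
Sum of the 6 terms: H(X,Y) = 2.2500 bits

Chain rule check:
  H(X) + H(Y|X) = 1.5539 + 0.6961 = 2.2500 bits
  H(X,Y) = 2.2500 bits
✓ Chain rule verified.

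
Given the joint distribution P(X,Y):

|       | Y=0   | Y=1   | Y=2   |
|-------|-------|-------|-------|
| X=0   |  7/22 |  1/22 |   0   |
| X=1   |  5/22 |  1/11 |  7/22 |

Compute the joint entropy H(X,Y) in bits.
2.0543 bits

H(X,Y) = -Σ_{x,y} P(x,y) log₂ P(x,y). Per-cell terms -P(x,y)·log₂P(x,y):
  X=0: 0.52566, 0.20270, 0.00000
  X=1: 0.48580, 0.31449, 0.52566
  (cells with P = 0 contribute 0)
Sum of the 6 terms: H(X,Y) = 2.0543 bits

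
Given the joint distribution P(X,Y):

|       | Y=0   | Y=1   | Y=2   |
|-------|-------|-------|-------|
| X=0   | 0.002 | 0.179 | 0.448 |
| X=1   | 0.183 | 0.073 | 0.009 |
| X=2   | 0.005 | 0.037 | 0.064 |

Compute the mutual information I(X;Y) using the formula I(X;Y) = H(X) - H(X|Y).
0.5001 bits

I(X;Y) = H(X) - H(X|Y)

Marginal of X (row sums):
  P(X=0) = 0.002 + 0.179 + 0.448 = 0.629
  P(X=1) = 0.183 + 0.073 + 0.009 = 0.265
  P(X=2) = 0.005 + 0.037 + 0.064 = 0.106
H(X) = -[0.629·log₂(0.629) + 0.265·log₂(0.265) + 0.106·log₂(0.106)]
  = 0.42072 + 0.50772 + 0.34321 = 1.27165 bits

Marginal of Y (column sums):
  P(Y=0) = 0.002 + 0.183 + 0.005 = 0.190
  P(Y=1) = 0.179 + 0.073 + 0.037 = 0.289
  P(Y=2) = 0.448 + 0.009 + 0.064 = 0.521
H(X|Y) = Σ_y P(y)·H(X|Y=y):
  Y=0: P(Y=0) = 0.190, P(X|Y=0) = (1/95, 183/190, 1/38) → H(X|Y=0) = 0.25942
  Y=1: P(Y=1) = 0.289, P(X|Y=1) = (179/289, 73/289, 37/289) → H(X|Y=1) = 1.30915
  Y=2: P(Y=2) = 0.521, P(X|Y=2) = (448/521, 9/521, 64/521) → H(X|Y=2) = 0.66003
H(X|Y) = 0.190·0.25942 + 0.289·1.30915 + 0.521·0.66003 = 0.77151 bits

I(X;Y) = H(X) - H(X|Y) = 1.27165 - 0.77151 = 0.5001 bits

Cross-check via I(X;Y) = H(X) + H(Y) - H(X,Y): computing H(Y) from the column sums and H(X,Y) from the 9 cells in the same way gives H(Y) = 1.46286 bits and H(X,Y) = 2.23437 bits, so
I(X;Y) = 1.27165 + 1.46286 - 2.23437 = 0.5001 bits ✓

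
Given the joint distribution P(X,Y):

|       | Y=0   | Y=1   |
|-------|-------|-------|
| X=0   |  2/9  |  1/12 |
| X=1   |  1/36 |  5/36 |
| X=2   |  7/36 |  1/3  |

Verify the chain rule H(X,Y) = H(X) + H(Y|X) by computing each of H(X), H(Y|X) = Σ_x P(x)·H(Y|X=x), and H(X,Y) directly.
H(X) = 1.4401 bits, H(Y|X) = 0.8677 bits, H(X,Y) = 2.3078 bits

Marginal of X (row sums):
  P(X=0) = 2/9 + 1/12 = 11/36
  P(X=1) = 1/36 + 5/36 = 1/6
  P(X=2) = 7/36 + 1/3 = 19/36
H(X) = -[(11/36)·log₂(11/36) + (1/6)·log₂(1/6) + (19/36)·log₂(19/36)]
  = 0.52265 + 0.43083 + 0.48661 = 1.4401 bits

H(Y|X) = Σ_x P(x)·H(Y|X=x):
  X=0: P(X=0) = 11/36, P(Y|X=0) = (8/11, 3/11) → H(Y|X=0) = 0.84535
  X=1: P(X=1) = 1/6, P(Y|X=1) = (1/6, 5/6) → H(Y|X=1) = 0.65002
  X=2: P(X=2) = 19/36, P(Y|X=2) = (7/19, 12/19) → H(Y|X=2) = 0.94945
H(Y|X) = (11/36)·0.84535 + (1/6)·0.65002 + (19/36)·0.94945 = 0.8677 bits

H(X,Y) = -Σ_{x,y} P(x,y) log₂ P(x,y). Per-cell terms -P(x,y)·log₂P(x,y):
  X=0: 0.48221, 0.29875
  X=1: 0.14361, 0.39556
  X=2: 0.45939, 0.52832
Sum of the 6 terms: H(X,Y) = 2.3078 bits

Chain rule check:
  H(X) + H(Y|X) = 1.4401 + 0.8677 = 2.3078 bits
  H(X,Y) = 2.3078 bits
✓ Chain rule verified.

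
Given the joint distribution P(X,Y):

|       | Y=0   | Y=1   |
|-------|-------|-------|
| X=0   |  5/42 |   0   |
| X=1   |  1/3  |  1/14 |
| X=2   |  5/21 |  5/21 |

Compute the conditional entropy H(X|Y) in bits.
1.2591 bits

H(X|Y) = H(X,Y) - H(Y)

H(X,Y) = -Σ_{x,y} P(x,y) log₂ P(x,y). Per-cell terms -P(x,y)·log₂P(x,y):
  X=0: 0.36552, 0.00000
  X=1: 0.52832, 0.27195
  X=2: 0.49295, 0.49295
  (cells with P = 0 contribute 0)
Sum of the 6 terms: H(X,Y) = 2.1517 bits

Marginal of Y (column sums):
  P(Y=0) = 5/42 + 1/3 + 5/21 = 29/42
  P(Y=1) = 0 + 1/14 + 5/21 = 13/42
H(Y) = -[(29/42)·log₂(29/42) + (13/42)·log₂(13/42)]
  = 0.36895 + 0.52368 = 0.8926 bits

H(X|Y) = H(X,Y) - H(Y) = 2.1517 - 0.8926 = 1.2591 bits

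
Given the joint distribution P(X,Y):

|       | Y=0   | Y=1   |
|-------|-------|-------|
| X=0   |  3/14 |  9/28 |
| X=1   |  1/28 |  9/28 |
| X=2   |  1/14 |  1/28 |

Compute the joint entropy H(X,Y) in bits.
2.1442 bits

H(X,Y) = -Σ_{x,y} P(x,y) log₂ P(x,y). Per-cell terms -P(x,y)·log₂P(x,y):
  X=0: 0.4762, 0.5263
  X=1: 0.1717, 0.5263
  X=2: 0.2720, 0.1717
Sum of the 6 terms: H(X,Y) = 2.1442 bits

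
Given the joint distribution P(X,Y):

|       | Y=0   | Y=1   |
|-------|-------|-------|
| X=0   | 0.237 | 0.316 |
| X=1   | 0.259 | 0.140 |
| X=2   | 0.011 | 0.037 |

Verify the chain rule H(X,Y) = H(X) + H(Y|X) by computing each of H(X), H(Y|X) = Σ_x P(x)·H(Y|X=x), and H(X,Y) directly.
H(X) = 1.2118 bits, H(Y|X) = 0.9551 bits, H(X,Y) = 2.1669 bits

Marginal of X (row sums):
  P(X=0) = 0.237 + 0.316 = 0.553
  P(X=1) = 0.259 + 0.140 = 0.399
  P(X=2) = 0.011 + 0.037 = 0.048
H(X) = -[0.553·log₂(0.553) + 0.399·log₂(0.399) + 0.048·log₂(0.048)]
  = 0.47262 + 0.52889 + 0.21028 = 1.2118 bits

H(Y|X) = Σ_x P(x)·H(Y|X=x):
  X=0: P(X=0) = 0.553, P(Y|X=0) = (3/7, 4/7) → H(Y|X=0) = 0.98523
  X=1: P(X=1) = 0.399, P(Y|X=1) = (37/57, 20/57) → H(Y|X=1) = 0.93485
  X=2: P(X=2) = 0.048, P(Y|X=2) = (11/48, 37/48) → H(Y|X=2) = 0.77656
H(Y|X) = 0.553·0.98523 + 0.399·0.93485 + 0.048·0.77656 = 0.9551 bits

H(X,Y) = -Σ_{x,y} P(x,y) log₂ P(x,y). Per-cell terms -P(x,y)·log₂P(x,y):
  X=0: 0.49226, 0.52519
  X=1: 0.50478, 0.39711
  X=2: 0.07157, 0.17598
Sum of the 6 terms: H(X,Y) = 2.1669 bits

Chain rule check:
  H(X) + H(Y|X) = 1.2118 + 0.9551 = 2.1669 bits
  H(X,Y) = 2.1669 bits
✓ Chain rule verified.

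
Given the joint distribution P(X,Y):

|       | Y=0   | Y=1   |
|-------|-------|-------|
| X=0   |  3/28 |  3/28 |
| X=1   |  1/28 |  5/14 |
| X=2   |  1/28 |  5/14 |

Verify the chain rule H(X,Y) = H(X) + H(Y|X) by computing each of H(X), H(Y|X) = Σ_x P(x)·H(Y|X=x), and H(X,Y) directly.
H(X) = 1.5353 bits, H(Y|X) = 0.5596 bits, H(X,Y) = 2.0949 bits

Marginal of X (row sums):
  P(X=0) = 3/28 + 3/28 = 3/14
  P(X=1) = 1/28 + 5/14 = 11/28
  P(X=2) = 1/28 + 5/14 = 11/28
H(X) = -[(3/14)·log₂(3/14) + (11/28)·log₂(11/28) + (11/28)·log₂(11/28)]
  = 0.47623 + 0.52954 + 0.52954 = 1.5353 bits

H(Y|X) = Σ_x P(x)·H(Y|X=x):
  X=0: P(X=0) = 3/14, P(Y|X=0) = (1/2, 1/2) → H(Y|X=0) = 1.00000
  X=1: P(X=1) = 11/28, P(Y|X=1) = (1/11, 10/11) → H(Y|X=1) = 0.43950
  X=2: P(X=2) = 11/28, P(Y|X=2) = (1/11, 10/11) → H(Y|X=2) = 0.43950
H(Y|X) = (3/14)·1.00000 + (11/28)·0.43950 + (11/28)·0.43950 = 0.5596 bits

H(X,Y) = -Σ_{x,y} P(x,y) log₂ P(x,y). Per-cell terms -P(x,y)·log₂P(x,y):
  X=0: 0.34526, 0.34526
  X=1: 0.17169, 0.53051
  X=2: 0.17169, 0.53051
Sum of the 6 terms: H(X,Y) = 2.0949 bits

Chain rule check:
  H(X) + H(Y|X) = 1.5353 + 0.5596 = 2.0949 bits
  H(X,Y) = 2.0949 bits
✓ Chain rule verified.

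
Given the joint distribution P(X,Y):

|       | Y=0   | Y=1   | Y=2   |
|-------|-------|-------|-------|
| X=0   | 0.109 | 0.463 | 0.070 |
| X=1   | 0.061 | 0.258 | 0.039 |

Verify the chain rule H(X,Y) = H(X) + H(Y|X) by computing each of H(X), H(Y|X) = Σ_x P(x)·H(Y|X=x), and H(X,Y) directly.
H(X) = 0.9410 bits, H(Y|X) = 1.1234 bits, H(X,Y) = 2.0644 bits

Marginal of X (row sums):
  P(X=0) = 0.109 + 0.463 + 0.070 = 0.642
  P(X=1) = 0.061 + 0.258 + 0.039 = 0.358
H(X) = -[0.642·log₂(0.642) + 0.358·log₂(0.358)]
  = 0.4105 + 0.5305 = 0.9410 bits

H(Y|X) = Σ_x P(x)·H(Y|X=x):
  X=0: P(X=0) = 0.642, P(Y|X=0) = (109/642, 463/642, 35/321) → H(Y|X=0) = 1.1230
  X=1: P(X=1) = 0.358, P(Y|X=1) = (61/358, 129/179, 39/358) → H(Y|X=1) = 1.1240
H(Y|X) = 0.642·1.1230 + 0.358·1.1240 = 1.1234 bits

H(X,Y) = -Σ_{x,y} P(x,y) log₂ P(x,y). Per-cell terms -P(x,y)·log₂P(x,y):
  X=0: 0.3485, 0.5144, 0.2686
  X=1: 0.2461, 0.5043, 0.1825
Sum of the 6 terms: H(X,Y) = 2.0644 bits

Chain rule check:
  H(X) + H(Y|X) = 0.9410 + 1.1234 = 2.0644 bits
  H(X,Y) = 2.0644 bits
✓ Chain rule verified.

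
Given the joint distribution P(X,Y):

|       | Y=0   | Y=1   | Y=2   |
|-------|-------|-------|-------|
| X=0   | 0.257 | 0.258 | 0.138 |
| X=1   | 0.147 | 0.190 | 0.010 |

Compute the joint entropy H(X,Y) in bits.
2.3306 bits

H(X,Y) = -Σ_{x,y} P(x,y) log₂ P(x,y). Per-cell terms -P(x,y)·log₂P(x,y):
  X=0: 0.5038, 0.5043, 0.3943
  X=1: 0.4066, 0.4552, 0.0664
Sum of the 6 terms: H(X,Y) = 2.3306 bits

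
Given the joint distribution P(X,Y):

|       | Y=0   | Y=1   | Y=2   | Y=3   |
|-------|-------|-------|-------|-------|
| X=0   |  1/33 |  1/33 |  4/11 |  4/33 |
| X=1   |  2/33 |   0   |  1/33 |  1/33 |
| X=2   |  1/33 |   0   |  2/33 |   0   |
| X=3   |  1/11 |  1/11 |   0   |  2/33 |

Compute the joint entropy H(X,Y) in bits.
3.0284 bits

H(X,Y) = -Σ_{x,y} P(x,y) log₂ P(x,y). Per-cell terms -P(x,y)·log₂P(x,y):
  X=0: 0.152860, 0.152860, 0.530702, 0.369017
  X=1: 0.245115, 0.000000, 0.152860, 0.152860
  X=2: 0.152860, 0.000000, 0.245115, 0.000000
  X=3: 0.314494, 0.314494, 0.000000, 0.245115
  (cells with P = 0 contribute 0)
Sum of the 16 terms: H(X,Y) = 3.0284 bits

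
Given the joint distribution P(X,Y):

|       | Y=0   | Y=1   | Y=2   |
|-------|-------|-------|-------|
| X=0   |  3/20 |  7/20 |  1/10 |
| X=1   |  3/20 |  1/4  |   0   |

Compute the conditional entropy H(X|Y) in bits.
0.8879 bits

H(X|Y) = H(X,Y) - H(Y)

H(X,Y) = -Σ_{x,y} P(x,y) log₂ P(x,y). Per-cell terms -P(x,y)·log₂P(x,y):
  X=0: 0.41054, 0.53010, 0.33219
  X=1: 0.41054, 0.50000, 0.00000
  (cells with P = 0 contribute 0)
Sum of the 6 terms: H(X,Y) = 2.1834 bits

Marginal of Y (column sums):
  P(Y=0) = 3/20 + 3/20 = 3/10
  P(Y=1) = 7/20 + 1/4 = 3/5
  P(Y=2) = 1/10 + 0 = 1/10
H(Y) = -[(3/10)·log₂(3/10) + (3/5)·log₂(3/5) + (1/10)·log₂(1/10)]
  = 0.52109 + 0.44218 + 0.33219 = 1.2955 bits

H(X|Y) = H(X,Y) - H(Y) = 2.1834 - 1.2955 = 0.8879 bits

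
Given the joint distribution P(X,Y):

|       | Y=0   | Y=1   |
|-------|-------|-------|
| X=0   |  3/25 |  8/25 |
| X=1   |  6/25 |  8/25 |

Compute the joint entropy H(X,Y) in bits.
1.9133 bits

H(X,Y) = -Σ_{x,y} P(x,y) log₂ P(x,y). Per-cell terms -P(x,y)·log₂P(x,y):
  X=0: 0.36707, 0.52603
  X=1: 0.49413, 0.52603
Sum of the 4 terms: H(X,Y) = 1.9133 bits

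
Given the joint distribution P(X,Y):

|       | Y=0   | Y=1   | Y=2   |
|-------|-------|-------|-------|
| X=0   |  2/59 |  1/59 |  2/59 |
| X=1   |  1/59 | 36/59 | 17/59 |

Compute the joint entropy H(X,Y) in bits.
1.4826 bits

H(X,Y) = -Σ_{x,y} P(x,y) log₂ P(x,y). Per-cell terms -P(x,y)·log₂P(x,y):
  X=0: 0.1655, 0.0997, 0.1655
  X=1: 0.0997, 0.4349, 0.5173
Sum of the 6 terms: H(X,Y) = 1.4826 bits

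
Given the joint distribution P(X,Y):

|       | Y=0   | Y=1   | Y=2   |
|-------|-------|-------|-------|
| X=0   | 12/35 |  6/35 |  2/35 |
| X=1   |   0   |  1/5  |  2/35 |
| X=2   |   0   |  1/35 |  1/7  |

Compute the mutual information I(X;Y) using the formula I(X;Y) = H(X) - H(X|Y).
0.5139 bits

I(X;Y) = H(X) - H(X|Y)

Marginal of X (row sums):
  P(X=0) = 12/35 + 6/35 + 2/35 = 4/7
  P(X=1) = 0 + 1/5 + 2/35 = 9/35
  P(X=2) = 0 + 1/35 + 1/7 = 6/35
H(X) = -[(4/7)·log₂(4/7) + (9/35)·log₂(9/35) + (6/35)·log₂(6/35)]
  = 0.46135 + 0.50383 + 0.43617 = 1.40135 bits

Marginal of Y (column sums):
  P(Y=0) = 12/35 + 0 + 0 = 12/35
  P(Y=1) = 6/35 + 1/5 + 1/35 = 2/5
  P(Y=2) = 2/35 + 2/35 + 1/7 = 9/35
H(X|Y) = Σ_y P(y)·H(X|Y=y):
  Y=0: P(Y=0) = 12/35, P(X|Y=0) = (1, 0, 0) → H(X|Y=0) = 0.00000
  Y=1: P(Y=1) = 2/5, P(X|Y=1) = (3/7, 1/2, 1/14) → H(X|Y=1) = 1.29584
  Y=2: P(Y=2) = 9/35, P(X|Y=2) = (2/9, 2/9, 5/9) → H(X|Y=2) = 1.43552
H(X|Y) = (12/35)·0.00000 + (2/5)·1.29584 + (9/35)·1.43552 = 0.88747 bits

I(X;Y) = H(X) - H(X|Y) = 1.40135 - 0.88747 = 0.5139 bits

Cross-check via I(X;Y) = H(X) + H(Y) - H(X,Y): computing H(Y) from the column sums and H(X,Y) from the 9 cells in the same way gives H(Y) = 1.56209 bits and H(X,Y) = 2.44956 bits, so
I(X;Y) = 1.40135 + 1.56209 - 2.44956 = 0.5139 bits ✓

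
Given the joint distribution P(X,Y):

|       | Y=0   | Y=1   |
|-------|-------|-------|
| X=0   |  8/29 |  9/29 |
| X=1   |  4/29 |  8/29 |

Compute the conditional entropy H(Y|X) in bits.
0.9647 bits

H(Y|X) = H(X,Y) - H(X)

H(X,Y) = -Σ_{x,y} P(x,y) log₂ P(x,y). Per-cell terms -P(x,y)·log₂P(x,y):
  X=0: 0.51255, 0.52388
  X=1: 0.39420, 0.51255
Sum of the 4 terms: H(X,Y) = 1.94318 bits

Marginal of X (row sums):
  P(X=0) = 8/29 + 9/29 = 17/29
  P(X=1) = 4/29 + 8/29 = 12/29
H(X) = -[(17/29)·log₂(17/29) + (12/29)·log₂(12/29)]
  = 0.45168 + 0.52677 = 0.97845 bits

H(Y|X) = H(X,Y) - H(X) = 1.94318 - 0.97845 = 0.9647 bits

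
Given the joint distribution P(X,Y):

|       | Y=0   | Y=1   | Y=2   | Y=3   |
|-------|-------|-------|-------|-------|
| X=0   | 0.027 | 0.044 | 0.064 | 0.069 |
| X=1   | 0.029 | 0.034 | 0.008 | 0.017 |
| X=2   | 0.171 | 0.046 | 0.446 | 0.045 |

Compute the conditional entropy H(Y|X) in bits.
1.5604 bits

H(Y|X) = H(X,Y) - H(X)

H(X,Y) = -Σ_{x,y} P(x,y) log₂ P(x,y). Per-cell terms -P(x,y)·log₂P(x,y):
  X=0: 0.14069, 0.19828, 0.25381, 0.26615
  X=1: 0.14813, 0.16586, 0.05573, 0.09993
  X=2: 0.43570, 0.20434, 0.51954, 0.20133
Sum of the 12 terms: H(X,Y) = 2.6895 bits

Marginal of X (row sums):
  P(X=0) = 0.027 + 0.044 + 0.064 + 0.069 = 0.204
  P(X=1) = 0.029 + 0.034 + 0.008 + 0.017 = 0.088
  P(X=2) = 0.171 + 0.046 + 0.446 + 0.045 = 0.708
H(X) = -[0.204·log₂(0.204) + 0.088·log₂(0.088) + 0.708·log₂(0.708)]
  = 0.46785 + 0.30856 + 0.35271 = 1.1291 bits

H(Y|X) = H(X,Y) - H(X) = 2.6895 - 1.1291 = 1.5604 bits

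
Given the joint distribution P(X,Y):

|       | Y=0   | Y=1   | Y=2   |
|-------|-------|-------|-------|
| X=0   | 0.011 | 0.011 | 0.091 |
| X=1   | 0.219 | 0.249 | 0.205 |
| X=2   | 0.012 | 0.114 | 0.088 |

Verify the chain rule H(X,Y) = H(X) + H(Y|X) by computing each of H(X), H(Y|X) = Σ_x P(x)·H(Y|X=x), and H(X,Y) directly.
H(X) = 1.2160 bits, H(Y|X) = 1.4321 bits, H(X,Y) = 2.6481 bits

Marginal of X (row sums):
  P(X=0) = 0.011 + 0.011 + 0.091 = 0.113
  P(X=1) = 0.219 + 0.249 + 0.205 = 0.673
  P(X=2) = 0.012 + 0.114 + 0.088 = 0.214
H(X) = -[0.113·log₂(0.113) + 0.673·log₂(0.673) + 0.214·log₂(0.214)]
  = 0.3555 + 0.3845 + 0.4760 = 1.2160 bits

H(Y|X) = Σ_x P(x)·H(Y|X=x):
  X=0: P(X=0) = 0.113, P(Y|X=0) = (11/113, 11/113, 91/113) → H(Y|X=0) = 0.9059
  X=1: P(X=1) = 0.673, P(Y|X=1) = (219/673, 249/673, 205/673) → H(Y|X=1) = 1.5802
  X=2: P(X=2) = 0.214, P(Y|X=2) = (6/107, 57/107, 44/107) → H(Y|X=2) = 1.2443
H(Y|X) = 0.113·0.9059 + 0.673·1.5802 + 0.214·1.2443 = 1.4321 bits

H(X,Y) = -Σ_{x,y} P(x,y) log₂ P(x,y). Per-cell terms -P(x,y)·log₂P(x,y):
  X=0: 0.0716, 0.0716, 0.3147
  X=1: 0.4798, 0.4994, 0.4687
  X=2: 0.0766, 0.3571, 0.3086
Sum of the 9 terms: H(X,Y) = 2.6481 bits

Chain rule check:
  H(X) + H(Y|X) = 1.2160 + 1.4321 = 2.6481 bits
  H(X,Y) = 2.6481 bits
✓ Chain rule verified.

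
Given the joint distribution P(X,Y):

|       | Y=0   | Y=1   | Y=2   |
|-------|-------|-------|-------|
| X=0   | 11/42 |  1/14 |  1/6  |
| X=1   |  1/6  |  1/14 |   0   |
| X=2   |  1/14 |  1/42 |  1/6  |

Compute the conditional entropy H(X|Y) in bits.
1.2838 bits

H(X|Y) = H(X,Y) - H(Y)

H(X,Y) = -Σ_{x,y} P(x,y) log₂ P(x,y). Per-cell terms -P(x,y)·log₂P(x,y):
  X=0: 0.50623, 0.27195, 0.43083
  X=1: 0.43083, 0.27195, 0.00000
  X=2: 0.27195, 0.12839, 0.43083
  (cells with P = 0 contribute 0)
Sum of the 9 terms: H(X,Y) = 2.74296 bits

Marginal of Y (column sums):
  P(Y=0) = 11/42 + 1/6 + 1/14 = 1/2
  P(Y=1) = 1/14 + 1/14 + 1/42 = 1/6
  P(Y=2) = 1/6 + 0 + 1/6 = 1/3
H(Y) = -[(1/2)·log₂(1/2) + (1/6)·log₂(1/6) + (1/3)·log₂(1/3)]
  = 0.50000 + 0.43083 + 0.52832 = 1.45915 bits

H(X|Y) = H(X,Y) - H(Y) = 2.74296 - 1.45915 = 1.2838 bits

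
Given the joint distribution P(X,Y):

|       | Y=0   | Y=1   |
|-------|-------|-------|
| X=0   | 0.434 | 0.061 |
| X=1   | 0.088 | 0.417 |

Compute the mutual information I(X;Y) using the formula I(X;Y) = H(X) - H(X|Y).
0.3950 bits

I(X;Y) = H(X) - H(X|Y)

Marginal of X (row sums):
  P(X=0) = 0.434 + 0.061 = 0.495
  P(X=1) = 0.088 + 0.417 = 0.505
H(X) = -[0.495·log₂(0.495) + 0.505·log₂(0.505)]
  = 0.50218 + 0.49775 = 0.9999 bits

Marginal of Y (column sums):
  P(Y=0) = 0.434 + 0.088 = 0.522
  P(Y=1) = 0.061 + 0.417 = 0.478
H(X|Y) = Σ_y P(y)·H(X|Y=y):
  Y=0: P(Y=0) = 0.522, P(X|Y=0) = (217/261, 44/261) → H(X|Y=0) = 0.65445
  Y=1: P(Y=1) = 0.478, P(X|Y=1) = (61/478, 417/478) → H(X|Y=1) = 0.55086
H(X|Y) = 0.522·0.65445 + 0.478·0.55086 = 0.6049 bits

I(X;Y) = H(X) - H(X|Y) = 0.9999 - 0.6049 = 0.3950 bits

Cross-check via I(X;Y) = H(X) + H(Y) - H(X,Y): computing H(Y) from the column sums and H(X,Y) from the 4 cells in the same way gives H(Y) = 0.9986 bits and H(X,Y) = 1.6035 bits, so
I(X;Y) = 0.9999 + 0.9986 - 1.6035 = 0.3950 bits ✓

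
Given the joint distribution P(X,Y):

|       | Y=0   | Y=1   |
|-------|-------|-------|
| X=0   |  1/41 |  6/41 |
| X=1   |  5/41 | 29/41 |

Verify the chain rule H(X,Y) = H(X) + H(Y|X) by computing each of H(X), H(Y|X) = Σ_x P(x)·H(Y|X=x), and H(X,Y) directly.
H(X) = 0.6594 bits, H(Y|X) = 0.6006 bits, H(X,Y) = 1.2600 bits

Marginal of X (row sums):
  P(X=0) = 1/41 + 6/41 = 7/41
  P(X=1) = 5/41 + 29/41 = 34/41
H(X) = -[(7/41)·log₂(7/41) + (34/41)·log₂(34/41)]
  = 0.4354 + 0.2240 = 0.6594 bits

H(Y|X) = Σ_x P(x)·H(Y|X=x):
  X=0: P(X=0) = 7/41, P(Y|X=0) = (1/7, 6/7) → H(Y|X=0) = 0.5917
  X=1: P(X=1) = 34/41, P(Y|X=1) = (5/34, 29/34) → H(Y|X=1) = 0.6024
H(Y|X) = (7/41)·0.5917 + (34/41)·0.6024 = 0.6006 bits

H(X,Y) = -Σ_{x,y} P(x,y) log₂ P(x,y). Per-cell terms -P(x,y)·log₂P(x,y):
  X=0: 0.1307, 0.4057
  X=1: 0.3702, 0.3534
Sum of the 4 terms: H(X,Y) = 1.2600 bits

Chain rule check:
  H(X) + H(Y|X) = 0.6594 + 0.6006 = 1.2600 bits
  H(X,Y) = 1.2600 bits
✓ Chain rule verified.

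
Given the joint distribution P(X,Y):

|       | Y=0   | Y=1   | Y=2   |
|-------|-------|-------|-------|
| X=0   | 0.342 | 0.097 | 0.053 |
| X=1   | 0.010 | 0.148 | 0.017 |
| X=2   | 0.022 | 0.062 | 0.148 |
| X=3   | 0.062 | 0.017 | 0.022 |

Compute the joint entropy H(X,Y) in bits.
2.9024 bits

H(X,Y) = -Σ_{x,y} P(x,y) log₂ P(x,y). Per-cell terms -P(x,y)·log₂P(x,y):
  X=0: 0.52939, 0.32649, 0.22461
  X=1: 0.06644, 0.40794, 0.09993
  X=2: 0.12114, 0.24872, 0.40794
  X=3: 0.24872, 0.09993, 0.12114
Sum of the 12 terms: H(X,Y) = 2.9024 bits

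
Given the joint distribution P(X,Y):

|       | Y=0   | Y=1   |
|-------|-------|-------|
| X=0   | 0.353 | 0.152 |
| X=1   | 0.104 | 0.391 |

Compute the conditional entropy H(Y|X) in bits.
0.8128 bits

H(Y|X) = H(X,Y) - H(X)

H(X,Y) = -Σ_{x,y} P(x,y) log₂ P(x,y). Per-cell terms -P(x,y)·log₂P(x,y):
  X=0: 0.53030, 0.41311
  X=1: 0.33960, 0.52971
Sum of the 4 terms: H(X,Y) = 1.8127 bits

Marginal of X (row sums):
  P(X=0) = 0.353 + 0.152 = 0.505
  P(X=1) = 0.104 + 0.391 = 0.495
H(X) = -[0.505·log₂(0.505) + 0.495·log₂(0.495)]
  = 0.49775 + 0.50218 = 0.9999 bits

H(Y|X) = H(X,Y) - H(X) = 1.8127 - 0.9999 = 0.8128 bits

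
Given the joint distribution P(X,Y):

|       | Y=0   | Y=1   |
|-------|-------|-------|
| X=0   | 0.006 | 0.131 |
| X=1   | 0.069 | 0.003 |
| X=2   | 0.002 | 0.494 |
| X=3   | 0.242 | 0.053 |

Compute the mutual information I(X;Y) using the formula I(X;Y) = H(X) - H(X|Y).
0.6306 bits

I(X;Y) = H(X) - H(X|Y)

Marginal of X (row sums):
  P(X=0) = 0.006 + 0.131 = 0.137
  P(X=1) = 0.069 + 0.003 = 0.072
  P(X=2) = 0.002 + 0.494 = 0.496
  P(X=3) = 0.242 + 0.053 = 0.295
H(X) = -[0.137·log₂(0.137) + 0.072·log₂(0.072) + 0.496·log₂(0.496) + 0.295·log₂(0.295)]
  = 0.3929 + 0.2733 + 0.5017 + 0.5196 = 1.6875 bits

Marginal of Y (column sums):
  P(Y=0) = 0.006 + 0.069 + 0.002 + 0.242 = 0.319
  P(Y=1) = 0.131 + 0.003 + 0.494 + 0.053 = 0.681
H(X|Y) = Σ_y P(y)·H(X|Y=y):
  Y=0: P(Y=0) = 0.319, P(X|Y=0) = (6/319, 69/319, 2/319, 22/29) → H(X|Y=0) = 0.9338
  Y=1: P(Y=1) = 0.681, P(X|Y=1) = (131/681, 1/227, 494/681, 53/681) → H(X|Y=1) = 1.1146
H(X|Y) = 0.319·0.9338 + 0.681·1.1146 = 1.0569 bits

I(X;Y) = H(X) - H(X|Y) = 1.6875 - 1.0569 = 0.6306 bits

Cross-check via I(X;Y) = H(X) + H(Y) - H(X,Y): computing H(Y) from the column sums and H(X,Y) from the 8 cells in the same way gives H(Y) = 0.9033 bits and H(X,Y) = 1.9602 bits, so
I(X;Y) = 1.6875 + 0.9033 - 1.9602 = 0.6306 bits ✓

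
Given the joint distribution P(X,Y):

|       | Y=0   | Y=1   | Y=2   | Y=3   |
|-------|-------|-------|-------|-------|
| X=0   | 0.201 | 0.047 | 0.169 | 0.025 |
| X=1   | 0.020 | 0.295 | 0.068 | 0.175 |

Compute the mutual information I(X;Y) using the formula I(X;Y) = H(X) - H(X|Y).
0.3823 bits

I(X;Y) = H(X) - H(X|Y)

Marginal of X (row sums):
  P(X=0) = 0.201 + 0.047 + 0.169 + 0.025 = 0.442
  P(X=1) = 0.020 + 0.295 + 0.068 + 0.175 = 0.558
H(X) = -[0.442·log₂(0.442) + 0.558·log₂(0.558)]
  = 0.52062 + 0.46965 = 0.9903 bits

Marginal of Y (column sums):
  P(Y=0) = 0.201 + 0.020 = 0.221
  P(Y=1) = 0.047 + 0.295 = 0.342
  P(Y=2) = 0.169 + 0.068 = 0.237
  P(Y=3) = 0.025 + 0.175 = 0.200
H(X|Y) = Σ_y P(y)·H(X|Y=y):
  Y=0: P(Y=0) = 0.221, P(X|Y=0) = (201/221, 20/221) → H(X|Y=0) = 0.43813
  Y=1: P(Y=1) = 0.342, P(X|Y=1) = (47/342, 295/342) → H(X|Y=1) = 0.57746
  Y=2: P(Y=2) = 0.237, P(X|Y=2) = (169/237, 68/237) → H(X|Y=2) = 0.86471
  Y=3: P(Y=3) = 0.200, P(X|Y=3) = (1/8, 7/8) → H(X|Y=3) = 0.54356
H(X|Y) = 0.221·0.43813 + 0.342·0.57746 + 0.237·0.86471 + 0.200·0.54356 = 0.6080 bits

I(X;Y) = H(X) - H(X|Y) = 0.9903 - 0.6080 = 0.3823 bits

Cross-check via I(X;Y) = H(X) + H(Y) - H(X,Y): computing H(Y) from the column sums and H(X,Y) from the 8 cells in the same way gives H(Y) = 1.9673 bits and H(X,Y) = 2.5753 bits, so
I(X;Y) = 0.9903 + 1.9673 - 2.5753 = 0.3823 bits ✓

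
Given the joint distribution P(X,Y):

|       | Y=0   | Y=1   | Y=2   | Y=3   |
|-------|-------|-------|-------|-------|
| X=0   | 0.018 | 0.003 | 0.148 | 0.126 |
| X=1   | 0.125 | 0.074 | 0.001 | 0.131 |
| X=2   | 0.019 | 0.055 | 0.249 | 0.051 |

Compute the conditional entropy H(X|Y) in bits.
1.1549 bits

H(X|Y) = H(X,Y) - H(Y)

H(X,Y) = -Σ_{x,y} P(x,y) log₂ P(x,y). Per-cell terms -P(x,y)·log₂P(x,y):
  X=0: 0.10433, 0.02514, 0.40794, 0.37655
  X=1: 0.37500, 0.27797, 0.00997, 0.38414
  X=2: 0.10864, 0.23014, 0.49944, 0.21896
Sum of the 12 terms: H(X,Y) = 3.0182 bits

Marginal of Y (column sums):
  P(Y=0) = 0.018 + 0.125 + 0.019 = 0.162
  P(Y=1) = 0.003 + 0.074 + 0.055 = 0.132
  P(Y=2) = 0.148 + 0.001 + 0.249 = 0.398
  P(Y=3) = 0.126 + 0.131 + 0.051 = 0.308
H(Y) = -[0.162·log₂(0.162) + 0.132·log₂(0.132) + 0.398·log₂(0.398) + 0.308·log₂(0.308)]
  = 0.42540 + 0.38562 + 0.52901 + 0.52329 = 1.8633 bits

H(X|Y) = H(X,Y) - H(Y) = 3.0182 - 1.8633 = 1.1549 bits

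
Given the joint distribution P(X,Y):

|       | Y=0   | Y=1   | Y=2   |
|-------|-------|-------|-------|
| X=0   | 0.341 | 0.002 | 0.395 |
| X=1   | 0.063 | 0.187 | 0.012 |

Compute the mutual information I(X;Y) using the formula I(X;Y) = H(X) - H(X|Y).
0.4834 bits

I(X;Y) = H(X) - H(X|Y)

Marginal of X (row sums):
  P(X=0) = 0.341 + 0.002 + 0.395 = 0.738
  P(X=1) = 0.063 + 0.187 + 0.012 = 0.262
H(X) = -[0.738·log₂(0.738) + 0.262·log₂(0.262)]
  = 0.32347 + 0.50628 = 0.82975 bits

Marginal of Y (column sums):
  P(Y=0) = 0.341 + 0.063 = 0.404
  P(Y=1) = 0.002 + 0.187 = 0.189
  P(Y=2) = 0.395 + 0.012 = 0.407
H(X|Y) = Σ_y P(y)·H(X|Y=y):
  Y=0: P(Y=0) = 0.404, P(X|Y=0) = (341/404, 63/404) → H(X|Y=0) = 0.62451
  Y=1: P(Y=1) = 0.189, P(X|Y=1) = (2/189, 187/189) → H(X|Y=1) = 0.08463
  Y=2: P(Y=2) = 0.407, P(X|Y=2) = (395/407, 12/407) → H(X|Y=2) = 0.19180
H(X|Y) = 0.404·0.62451 + 0.189·0.08463 + 0.407·0.19180 = 0.34636 bits

I(X;Y) = H(X) - H(X|Y) = 0.82975 - 0.34636 = 0.4834 bits

Cross-check via I(X;Y) = H(X) + H(Y) - H(X,Y): computing H(Y) from the column sums and H(X,Y) from the 6 cells in the same way gives H(Y) = 1.51037 bits and H(X,Y) = 1.85672 bits, so
I(X;Y) = 0.82975 + 1.51037 - 1.85672 = 0.4834 bits ✓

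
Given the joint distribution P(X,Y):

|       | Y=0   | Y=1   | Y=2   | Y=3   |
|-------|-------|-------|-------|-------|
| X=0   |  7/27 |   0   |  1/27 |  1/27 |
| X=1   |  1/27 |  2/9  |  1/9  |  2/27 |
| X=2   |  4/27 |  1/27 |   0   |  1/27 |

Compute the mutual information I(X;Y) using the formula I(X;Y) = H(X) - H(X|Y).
0.4655 bits

I(X;Y) = H(X) - H(X|Y)

Marginal of X (row sums):
  P(X=0) = 7/27 + 0 + 1/27 + 1/27 = 1/3
  P(X=1) = 1/27 + 2/9 + 1/9 + 2/27 = 4/9
  P(X=2) = 4/27 + 1/27 + 0 + 1/27 = 2/9
H(X) = -[(1/3)·log₂(1/3) + (4/9)·log₂(4/9) + (2/9)·log₂(2/9)]
  = 0.5283 + 0.5200 + 0.4822 = 1.5305 bits

Marginal of Y (column sums):
  P(Y=0) = 7/27 + 1/27 + 4/27 = 4/9
  P(Y=1) = 0 + 2/9 + 1/27 = 7/27
  P(Y=2) = 1/27 + 1/9 + 0 = 4/27
  P(Y=3) = 1/27 + 2/27 + 1/27 = 4/27
H(X|Y) = Σ_y P(y)·H(X|Y=y):
  Y=0: P(Y=0) = 4/9, P(X|Y=0) = (7/12, 1/12, 1/3) → H(X|Y=0) = 1.2807
  Y=1: P(Y=1) = 7/27, P(X|Y=1) = (0, 6/7, 1/7) → H(X|Y=1) = 0.5917
  Y=2: P(Y=2) = 4/27, P(X|Y=2) = (1/4, 3/4, 0) → H(X|Y=2) = 0.8113
  Y=3: P(Y=3) = 4/27, P(X|Y=3) = (1/4, 1/2, 1/4) → H(X|Y=3) = 1.5000
H(X|Y) = (4/9)·1.2807 + (7/27)·0.5917 + (4/27)·0.8113 + (4/27)·1.5000 = 1.0650 bits

I(X;Y) = H(X) - H(X|Y) = 1.5305 - 1.0650 = 0.4655 bits

Cross-check via I(X;Y) = H(X) + H(Y) - H(X,Y): computing H(Y) from the column sums and H(X,Y) from the 12 cells in the same way gives H(Y) = 1.8411 bits and H(X,Y) = 2.9061 bits, so
I(X;Y) = 1.5305 + 1.8411 - 2.9061 = 0.4655 bits ✓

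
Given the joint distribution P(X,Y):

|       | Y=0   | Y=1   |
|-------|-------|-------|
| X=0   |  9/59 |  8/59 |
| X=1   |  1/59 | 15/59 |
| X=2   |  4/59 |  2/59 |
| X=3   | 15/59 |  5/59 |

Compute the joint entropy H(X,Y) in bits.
2.6395 bits

H(X,Y) = -Σ_{x,y} P(x,y) log₂ P(x,y). Per-cell terms -P(x,y)·log₂P(x,y):
  X=0: 0.4138, 0.3909
  X=1: 0.0997, 0.5023
  X=2: 0.2632, 0.1655
  X=3: 0.5023, 0.3018
Sum of the 8 terms: H(X,Y) = 2.6395 bits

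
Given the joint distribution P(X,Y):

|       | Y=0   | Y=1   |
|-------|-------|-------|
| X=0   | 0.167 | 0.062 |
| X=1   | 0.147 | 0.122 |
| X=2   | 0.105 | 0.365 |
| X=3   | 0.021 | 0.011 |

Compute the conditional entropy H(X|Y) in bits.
1.5280 bits

H(X|Y) = H(X,Y) - H(Y)

H(X,Y) = -Σ_{x,y} P(x,y) log₂ P(x,y). Per-cell terms -P(x,y)·log₂P(x,y):
  X=0: 0.43121, 0.24872
  X=1: 0.40662, 0.37028
  X=2: 0.34141, 0.53072
  X=3: 0.11704, 0.07157
Sum of the 8 terms: H(X,Y) = 2.5176 bits

Marginal of Y (column sums):
  P(Y=0) = 0.167 + 0.147 + 0.105 + 0.021 = 0.440
  P(Y=1) = 0.062 + 0.122 + 0.365 + 0.011 = 0.560
H(Y) = -[0.440·log₂(0.440) + 0.560·log₂(0.560)]
  = 0.52115 + 0.46844 = 0.9896 bits

H(X|Y) = H(X,Y) - H(Y) = 2.5176 - 0.9896 = 1.5280 bits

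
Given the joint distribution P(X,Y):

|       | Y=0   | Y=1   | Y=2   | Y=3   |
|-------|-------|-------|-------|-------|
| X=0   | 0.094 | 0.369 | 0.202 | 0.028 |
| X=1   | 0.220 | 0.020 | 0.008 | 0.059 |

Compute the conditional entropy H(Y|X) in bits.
1.4624 bits

H(Y|X) = H(X,Y) - H(X)

H(X,Y) = -Σ_{x,y} P(x,y) log₂ P(x,y). Per-cell terms -P(x,y)·log₂P(x,y):
  X=0: 0.3206524, 0.5307354, 0.4661297, 0.1444360
  X=1: 0.4805734, 0.1128771, 0.0557263, 0.2409053
Sum of the 8 terms: H(X,Y) = 2.352036 bits

Marginal of X (row sums):
  P(X=0) = 0.094 + 0.369 + 0.202 + 0.028 = 0.693
  P(X=1) = 0.220 + 0.020 + 0.008 + 0.059 = 0.307
H(X) = -[0.693·log₂(0.693) + 0.307·log₂(0.307)]
  = 0.3666474 + 0.5230327 = 0.889680 bits

H(Y|X) = H(X,Y) - H(X) = 2.352036 - 0.889680 = 1.4624 bits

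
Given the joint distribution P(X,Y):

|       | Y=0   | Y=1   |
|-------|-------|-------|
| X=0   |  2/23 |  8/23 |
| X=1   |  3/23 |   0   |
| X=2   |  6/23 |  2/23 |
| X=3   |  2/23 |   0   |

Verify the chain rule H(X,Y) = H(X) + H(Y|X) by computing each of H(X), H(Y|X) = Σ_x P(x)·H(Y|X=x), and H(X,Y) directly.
H(X) = 1.7421 bits, H(Y|X) = 0.5961 bits, H(X,Y) = 2.3381 bits

Marginal of X (row sums):
  P(X=0) = 2/23 + 8/23 = 10/23
  P(X=1) = 3/23 + 0 = 3/23
  P(X=2) = 6/23 + 2/23 = 8/23
  P(X=3) = 2/23 + 0 = 2/23
H(X) = -[(10/23)·log₂(10/23) + (3/23)·log₂(3/23) + (8/23)·log₂(8/23) + (2/23)·log₂(2/23)]
  = 0.522450 + 0.383296 + 0.529935 + 0.306397 = 1.7421 bits

H(Y|X) = Σ_x P(x)·H(Y|X=x):
  X=0: P(X=0) = 10/23, P(Y|X=0) = (1/5, 4/5) → H(Y|X=0) = 0.721928
  X=1: P(X=1) = 3/23, P(Y|X=1) = (1, 0) → H(Y|X=1) = 0.000000
  X=2: P(X=2) = 8/23, P(Y|X=2) = (3/4, 1/4) → H(Y|X=2) = 0.811278
  X=3: P(X=3) = 2/23, P(Y|X=3) = (1, 0) → H(Y|X=3) = 0.000000
H(Y|X) = (10/23)·0.721928 + (3/23)·0.000000 + (8/23)·0.811278 + (2/23)·0.000000 = 0.5961 bits

H(X,Y) = -Σ_{x,y} P(x,y) log₂ P(x,y). Per-cell terms -P(x,y)·log₂P(x,y):
  X=0: 0.306397, 0.529935
  X=1: 0.383296, 0.000000
  X=2: 0.505722, 0.306397
  X=3: 0.306397, 0.000000
  (cells with P = 0 contribute 0)
Sum of the 8 terms: H(X,Y) = 2.3381 bits

Chain rule check:
  H(X) + H(Y|X) = 1.7421 + 0.5961 = 2.3382 bits
  H(X,Y) = 2.3381 bits
✓ Chain rule verified (Δ = 0.0001 is 4-dp rounding noise: each of the three values was rounded independently).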